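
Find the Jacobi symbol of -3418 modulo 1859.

Reduce the numerator: -3418 ≡ 300 (mod 1859), so (-3418|1859) = (300|1859).
Factor out 2: 300 = 2^2·75. Since 1859 ≡ 3 (mod 8), (2|1859) = -1, and (2|1859)^2 = +1. Now have (75|1859).
Both 75 ≡ 3 and 1859 ≡ 3 (mod 4), so reciprocity gives (75|1859) = -(1859|75). Reduce: 1859 ≡ 59 (mod 75). Now have -(59|75).
Both 59 ≡ 3 and 75 ≡ 3 (mod 4), so reciprocity gives (59|75) = -(75|59). Reduce: 75 ≡ 16 (mod 59). Now have (16|59).
Factor out 2: 16 = 2^4. Since 59 ≡ 3 (mod 8), (2|59) = -1, and (2|59)^4 = +1. Now have (1|59).
(1|59) = 1. Collecting the sign factors: 1.

1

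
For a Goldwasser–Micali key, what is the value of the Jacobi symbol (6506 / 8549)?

-1

(6506 / 8549)
  = -(3253 / 8549)    [8549 ≡ 5 mod 8 ⇒ (2 / 8549) = -1]
  = -(8549 / 3253)    [QR: 3253 ≡ 1 mod 4, sign kept]
  = -(2043 / 3253)    [8549 ≡ 2043 mod 3253]
  = -(3253 / 2043)    [QR: 3253 ≡ 1 mod 4, sign kept]
  = -(1210 / 2043)    [3253 ≡ 1210 mod 2043]
  = (605 / 2043)    [2043 ≡ 3 mod 8 ⇒ (2 / 2043) = -1]
  = (2043 / 605)    [QR: 605 ≡ 1 mod 4, sign kept]
  = (228 / 605)    [2043 ≡ 228 mod 605]
  = (57 / 605)    [605 ≡ 5 mod 8 ⇒ (2 / 605)^2 = +1]
  = (605 / 57)    [QR: 57 ≡ 1 mod 4, sign kept]
  = (35 / 57)    [605 ≡ 35 mod 57]
  = (57 / 35)    [QR: 57 ≡ 1 mod 4, sign kept]
  = (22 / 35)    [57 ≡ 22 mod 35]
  = -(11 / 35)    [35 ≡ 3 mod 8 ⇒ (2 / 35) = -1]
  = (35 / 11)    [QR: both ≡ 3 mod 4, sign flips]
  = (2 / 11)    [35 ≡ 2 mod 11]
  = -(1 / 11)    [11 ≡ 3 mod 8 ⇒ (2 / 11) = -1]
  = -1    [(1 / 11) = 1]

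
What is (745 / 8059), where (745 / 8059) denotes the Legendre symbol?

-1

745 ≡ 1 (mod 4), so quadratic reciprocity gives (745 / 8059) = (8059 / 745). Reduce: 8059 ≡ 609 (mod 745). Now have (609 / 745).
609 ≡ 1 (mod 4), so quadratic reciprocity gives (609 / 745) = (745 / 609). Reduce: 745 ≡ 136 (mod 609). Now have (136 / 609).
Factor out 2: 136 = 2^3·17. Since 609 ≡ 1 (mod 8), (2 / 609) = +1, and (2 / 609)^3 = +1. Now have (17 / 609).
17 ≡ 1 (mod 4), so quadratic reciprocity gives (17 / 609) = (609 / 17). Reduce: 609 ≡ 14 (mod 17). Now have (14 / 17).
Factor out 2: 14 = 2·7. Since 17 ≡ 1 (mod 8), (2 / 17) = +1. Now have (7 / 17).
17 ≡ 1 (mod 4), so quadratic reciprocity gives (7 / 17) = (17 / 7). Reduce: 17 ≡ 3 (mod 7). Now have (3 / 7).
Both 3 ≡ 3 and 7 ≡ 3 (mod 4), so reciprocity gives (3 / 7) = -(7 / 3). Reduce: 7 ≡ 1 (mod 3). Now have -(1 / 3).
(1 / 3) = 1. Collecting the sign factors: -1.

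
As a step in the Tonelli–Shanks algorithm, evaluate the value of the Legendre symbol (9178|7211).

(9178|7211)
  = (1967|7211)    [9178 ≡ 1967 mod 7211]
  = -(7211|1967)    [QR: both ≡ 3 mod 4, sign flips]
  = -(1310|1967)    [7211 ≡ 1310 mod 1967]
  = -(655|1967)    [1967 ≡ 7 mod 8 ⇒ (2|1967) = +1]
  = (1967|655)    [QR: both ≡ 3 mod 4, sign flips]
  = (2|655)    [1967 ≡ 2 mod 655]
  = (1|655)    [655 ≡ 7 mod 8 ⇒ (2|655) = +1]
  = 1    [(1|655) = 1]

1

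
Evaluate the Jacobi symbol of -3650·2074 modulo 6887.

By multiplicativity, (-3650·2074/6887) = (-3650/6887)·(2074/6887).
First factor (-3650/6887):
(-3650/6887)
  = (3237/6887)    [-3650 ≡ 3237 mod 6887]
  = (6887/3237)    [QR: 3237 ≡ 1 mod 4, sign kept]
  = (413/3237)    [6887 ≡ 413 mod 3237]
  = (3237/413)    [QR: 413 ≡ 1 mod 4, sign kept]
  = (346/413)    [3237 ≡ 346 mod 413]
  = -(173/413)    [413 ≡ 5 mod 8 ⇒ (2/413) = -1]
  = -(413/173)    [QR: 173 ≡ 1 mod 4, sign kept]
  = -(67/173)    [413 ≡ 67 mod 173]
  = -(173/67)    [QR: 173 ≡ 1 mod 4, sign kept]
  = -(39/67)    [173 ≡ 39 mod 67]
  = (67/39)    [QR: both ≡ 3 mod 4, sign flips]
  = (28/39)    [67 ≡ 28 mod 39]
  = (7/39)    [39 ≡ 7 mod 8 ⇒ (2/39)^2 = +1]
  = -(39/7)    [QR: both ≡ 3 mod 4, sign flips]
  = -(4/7)    [39 ≡ 4 mod 7]
  = -(1/7)    [7 ≡ 7 mod 8 ⇒ (2/7)^2 = +1]
  = -1    [(1/7) = 1]
Second factor (2074/6887):
(2074/6887)
  = (1037/6887)    [6887 ≡ 7 mod 8 ⇒ (2/6887) = +1]
  = (6887/1037)    [QR: 1037 ≡ 1 mod 4, sign kept]
  = (665/1037)    [6887 ≡ 665 mod 1037]
  = (1037/665)    [QR: 665 ≡ 1 mod 4, sign kept]
  = (372/665)    [1037 ≡ 372 mod 665]
  = (93/665)    [665 ≡ 1 mod 8 ⇒ (2/665)^2 = +1]
  = (665/93)    [QR: 93 ≡ 1 mod 4, sign kept]
  = (14/93)    [665 ≡ 14 mod 93]
  = -(7/93)    [93 ≡ 5 mod 8 ⇒ (2/93) = -1]
  = -(93/7)    [QR: 93 ≡ 1 mod 4, sign kept]
  = -(2/7)    [93 ≡ 2 mod 7]
  = -(1/7)    [7 ≡ 7 mod 8 ⇒ (2/7) = +1]
  = -1    [(1/7) = 1]
Product: (-1)·(-1) = 1.

1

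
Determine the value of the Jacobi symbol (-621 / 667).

Reduce the numerator: -621 ≡ 46 (mod 667), so (-621 / 667) = (46 / 667).
Factor out 2: 46 = 2·23. Since 667 ≡ 3 (mod 8), (2 / 667) = -1. Now have -(23 / 667).
Both 23 ≡ 3 and 667 ≡ 3 (mod 4), so reciprocity gives (23 / 667) = -(667 / 23). Reduce: 667 ≡ 0 (mod 23). Now have (0 / 23).
The numerator is now 0 with denominator 23 > 1: the symbol is 0.

0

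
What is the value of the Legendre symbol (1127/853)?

Reduce the numerator: 1127 ≡ 274 (mod 853), so (1127/853) = (274/853).
Factor out 2: 274 = 2·137. Since 853 ≡ 5 (mod 8), (2/853) = -1. Now have -(137/853).
137 ≡ 1 (mod 4), so quadratic reciprocity gives (137/853) = (853/137). Reduce: 853 ≡ 31 (mod 137). Now have -(31/137).
137 ≡ 1 (mod 4), so quadratic reciprocity gives (31/137) = (137/31). Reduce: 137 ≡ 13 (mod 31). Now have -(13/31).
13 ≡ 1 (mod 4), so quadratic reciprocity gives (13/31) = (31/13). Reduce: 31 ≡ 5 (mod 13). Now have -(5/13).
5 ≡ 1 (mod 4), so quadratic reciprocity gives (5/13) = (13/5). Reduce: 13 ≡ 3 (mod 5). Now have -(3/5).
5 ≡ 1 (mod 4), so quadratic reciprocity gives (3/5) = (5/3). Reduce: 5 ≡ 2 (mod 3). Now have -(2/3).
Factor out 2: 2 = 2. Since 3 ≡ 3 (mod 8), (2/3) = -1. Now have (1/3).
(1/3) = 1. Collecting the sign factors: 1.

1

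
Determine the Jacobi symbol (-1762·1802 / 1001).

-1

By multiplicativity, (-1762·1802 / 1001) = (-1762 / 1001)·(1802 / 1001).
First factor (-1762 / 1001):
(-1762 / 1001)
  = (1762 / 1001)    [1001 ≡ 1 mod 4 ⇒ (-1 / 1001) = +1]
  = (761 / 1001)    [1762 ≡ 761 mod 1001]
  = (1001 / 761)    [QR: 761 ≡ 1 mod 4, sign kept]
  = (240 / 761)    [1001 ≡ 240 mod 761]
  = (15 / 761)    [761 ≡ 1 mod 8 ⇒ (2 / 761)^4 = +1]
  = (761 / 15)    [QR: 761 ≡ 1 mod 4, sign kept]
  = (11 / 15)    [761 ≡ 11 mod 15]
  = -(15 / 11)    [QR: both ≡ 3 mod 4, sign flips]
  = -(4 / 11)    [15 ≡ 4 mod 11]
  = -(1 / 11)    [11 ≡ 3 mod 8 ⇒ (2 / 11)^2 = +1]
  = -1    [(1 / 11) = 1]
Second factor (1802 / 1001):
(1802 / 1001)
  = (801 / 1001)    [1802 ≡ 801 mod 1001]
  = (1001 / 801)    [QR: 801 ≡ 1 mod 4, sign kept]
  = (200 / 801)    [1001 ≡ 200 mod 801]
  = (25 / 801)    [801 ≡ 1 mod 8 ⇒ (2 / 801)^3 = +1]
  = (801 / 25)    [QR: 25 ≡ 1 mod 4, sign kept]
  = (1 / 25)    [801 ≡ 1 mod 25]
  = 1    [(1 / 25) = 1]
Product: (-1)·(1) = -1.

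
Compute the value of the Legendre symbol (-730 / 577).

1

Reduce the numerator: -730 ≡ 424 (mod 577), so (-730 / 577) = (424 / 577).
Factor out 2: 424 = 2^3·53. Since 577 ≡ 1 (mod 8), (2 / 577) = +1, and (2 / 577)^3 = +1. Now have (53 / 577).
53 ≡ 1 (mod 4), so quadratic reciprocity gives (53 / 577) = (577 / 53). Reduce: 577 ≡ 47 (mod 53). Now have (47 / 53).
53 ≡ 1 (mod 4), so quadratic reciprocity gives (47 / 53) = (53 / 47). Reduce: 53 ≡ 6 (mod 47). Now have (6 / 47).
Factor out 2: 6 = 2·3. Since 47 ≡ 7 (mod 8), (2 / 47) = +1. Now have (3 / 47).
Both 3 ≡ 3 and 47 ≡ 3 (mod 4), so reciprocity gives (3 / 47) = -(47 / 3). Reduce: 47 ≡ 2 (mod 3). Now have -(2 / 3).
Factor out 2: 2 = 2. Since 3 ≡ 3 (mod 8), (2 / 3) = -1. Now have (1 / 3).
(1 / 3) = 1. Collecting the sign factors: 1.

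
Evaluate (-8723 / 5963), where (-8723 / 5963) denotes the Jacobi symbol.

1

(-8723 / 5963)
  = (3203 / 5963)    [-8723 ≡ 3203 mod 5963]
  = -(5963 / 3203)    [QR: both ≡ 3 mod 4, sign flips]
  = -(2760 / 3203)    [5963 ≡ 2760 mod 3203]
  = (345 / 3203)    [3203 ≡ 3 mod 8 ⇒ (2 / 3203)^3 = -1]
  = (3203 / 345)    [QR: 345 ≡ 1 mod 4, sign kept]
  = (98 / 345)    [3203 ≡ 98 mod 345]
  = (49 / 345)    [345 ≡ 1 mod 8 ⇒ (2 / 345) = +1]
  = (345 / 49)    [QR: 49 ≡ 1 mod 4, sign kept]
  = (2 / 49)    [345 ≡ 2 mod 49]
  = (1 / 49)    [49 ≡ 1 mod 8 ⇒ (2 / 49) = +1]
  = 1    [(1 / 49) = 1]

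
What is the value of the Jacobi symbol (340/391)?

0

(340/391)
  = (85/391)    [391 ≡ 7 mod 8 ⇒ (2/391)^2 = +1]
  = (391/85)    [QR: 85 ≡ 1 mod 4, sign kept]
  = (51/85)    [391 ≡ 51 mod 85]
  = (85/51)    [QR: 85 ≡ 1 mod 4, sign kept]
  = (34/51)    [85 ≡ 34 mod 51]
  = -(17/51)    [51 ≡ 3 mod 8 ⇒ (2/51) = -1]
  = -(51/17)    [QR: 17 ≡ 1 mod 4, sign kept]
  = -(0/17)    [51 ≡ 0 mod 17]
  = 0    [numerator 0, gcd > 1]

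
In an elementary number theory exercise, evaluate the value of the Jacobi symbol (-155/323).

Reduce the numerator: -155 ≡ 168 (mod 323), so (-155/323) = (168/323).
Factor out 2: 168 = 2^3·21. Since 323 ≡ 3 (mod 8), (2/323) = -1, and (2/323)^3 = -1. Now have -(21/323).
21 ≡ 1 (mod 4), so quadratic reciprocity gives (21/323) = (323/21). Reduce: 323 ≡ 8 (mod 21). Now have -(8/21).
Factor out 2: 8 = 2^3. Since 21 ≡ 5 (mod 8), (2/21) = -1, and (2/21)^3 = -1. Now have (1/21).
(1/21) = 1. Collecting the sign factors: 1.

1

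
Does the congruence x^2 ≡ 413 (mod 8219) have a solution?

(413|8219)
  = (8219|413)    [QR: 413 ≡ 1 mod 4, sign kept]
  = (372|413)    [8219 ≡ 372 mod 413]
  = (93|413)    [413 ≡ 5 mod 8 ⇒ (2|413)^2 = +1]
  = (413|93)    [QR: 93 ≡ 1 mod 4, sign kept]
  = (41|93)    [413 ≡ 41 mod 93]
  = (93|41)    [QR: 41 ≡ 1 mod 4, sign kept]
  = (11|41)    [93 ≡ 11 mod 41]
  = (41|11)    [QR: 41 ≡ 1 mod 4, sign kept]
  = (8|11)    [41 ≡ 8 mod 11]
  = -(1|11)    [11 ≡ 3 mod 8 ⇒ (2|11)^3 = -1]
  = -1    [(1|11) = 1]
(413|8219) = -1, and 8219 is prime, so 413 is not a quadratic residue mod 8219.

no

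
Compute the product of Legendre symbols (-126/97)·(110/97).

1

By multiplicativity, (-126·110/97) = (-126/97)·(110/97).
First factor (-126/97):
(-126/97)
  = (126/97)    [97 ≡ 1 mod 4 ⇒ (-1/97) = +1]
  = (29/97)    [126 ≡ 29 mod 97]
  = (97/29)    [QR: 29 ≡ 1 mod 4, sign kept]
  = (10/29)    [97 ≡ 10 mod 29]
  = -(5/29)    [29 ≡ 5 mod 8 ⇒ (2/29) = -1]
  = -(29/5)    [QR: 5 ≡ 1 mod 4, sign kept]
  = -(4/5)    [29 ≡ 4 mod 5]
  = -(1/5)    [5 ≡ 5 mod 8 ⇒ (2/5)^2 = +1]
  = -1    [(1/5) = 1]
Second factor (110/97):
(110/97)
  = (13/97)    [110 ≡ 13 mod 97]
  = (97/13)    [QR: 13 ≡ 1 mod 4, sign kept]
  = (6/13)    [97 ≡ 6 mod 13]
  = -(3/13)    [13 ≡ 5 mod 8 ⇒ (2/13) = -1]
  = -(13/3)    [QR: 13 ≡ 1 mod 4, sign kept]
  = -(1/3)    [13 ≡ 1 mod 3]
  = -1    [(1/3) = 1]
Product: (-1)·(-1) = 1.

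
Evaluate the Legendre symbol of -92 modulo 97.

(-92|97)
  = (92|97)    [97 ≡ 1 mod 4 ⇒ (-1|97) = +1]
  = (23|97)    [97 ≡ 1 mod 8 ⇒ (2|97)^2 = +1]
  = (97|23)    [QR: 97 ≡ 1 mod 4, sign kept]
  = (5|23)    [97 ≡ 5 mod 23]
  = (23|5)    [QR: 5 ≡ 1 mod 4, sign kept]
  = (3|5)    [23 ≡ 3 mod 5]
  = (5|3)    [QR: 5 ≡ 1 mod 4, sign kept]
  = (2|3)    [5 ≡ 2 mod 3]
  = -(1|3)    [3 ≡ 3 mod 8 ⇒ (2|3) = -1]
  = -1    [(1|3) = 1]

-1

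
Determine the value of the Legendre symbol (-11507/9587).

-1

(-11507/9587)
  = (7667/9587)    [-11507 ≡ 7667 mod 9587]
  = -(9587/7667)    [QR: both ≡ 3 mod 4, sign flips]
  = -(1920/7667)    [9587 ≡ 1920 mod 7667]
  = (15/7667)    [7667 ≡ 3 mod 8 ⇒ (2/7667)^7 = -1]
  = -(7667/15)    [QR: both ≡ 3 mod 4, sign flips]
  = -(2/15)    [7667 ≡ 2 mod 15]
  = -(1/15)    [15 ≡ 7 mod 8 ⇒ (2/15) = +1]
  = -1    [(1/15) = 1]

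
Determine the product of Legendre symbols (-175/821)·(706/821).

1

By multiplicativity, (-175·706/821) = (-175/821)·(706/821).
First factor (-175/821):
Reduce the numerator: -175 ≡ 646 (mod 821), so (-175/821) = (646/821).
Factor out 2: 646 = 2·323. Since 821 ≡ 5 (mod 8), (2/821) = -1. Now have -(323/821).
821 ≡ 1 (mod 4), so quadratic reciprocity gives (323/821) = (821/323). Reduce: 821 ≡ 175 (mod 323). Now have -(175/323).
Both 175 ≡ 3 and 323 ≡ 3 (mod 4), so reciprocity gives (175/323) = -(323/175). Reduce: 323 ≡ 148 (mod 175). Now have (148/175).
Factor out 2: 148 = 2^2·37. Since 175 ≡ 7 (mod 8), (2/175) = +1, and (2/175)^2 = +1. Now have (37/175).
37 ≡ 1 (mod 4), so quadratic reciprocity gives (37/175) = (175/37). Reduce: 175 ≡ 27 (mod 37). Now have (27/37).
37 ≡ 1 (mod 4), so quadratic reciprocity gives (27/37) = (37/27). Reduce: 37 ≡ 10 (mod 27). Now have (10/27).
Factor out 2: 10 = 2·5. Since 27 ≡ 3 (mod 8), (2/27) = -1. Now have -(5/27).
5 ≡ 1 (mod 4), so quadratic reciprocity gives (5/27) = (27/5). Reduce: 27 ≡ 2 (mod 5). Now have -(2/5).
Factor out 2: 2 = 2. Since 5 ≡ 5 (mod 8), (2/5) = -1. Now have (1/5).
(1/5) = 1. Collecting the sign factors: 1.
Second factor (706/821):
Factor out 2: 706 = 2·353. Since 821 ≡ 5 (mod 8), (2/821) = -1. Now have -(353/821).
353 ≡ 1 (mod 4), so quadratic reciprocity gives (353/821) = (821/353). Reduce: 821 ≡ 115 (mod 353). Now have -(115/353).
353 ≡ 1 (mod 4), so quadratic reciprocity gives (115/353) = (353/115). Reduce: 353 ≡ 8 (mod 115). Now have -(8/115).
Factor out 2: 8 = 2^3. Since 115 ≡ 3 (mod 8), (2/115) = -1, and (2/115)^3 = -1. Now have (1/115).
(1/115) = 1. Collecting the sign factors: 1.
Product: (1)·(1) = 1.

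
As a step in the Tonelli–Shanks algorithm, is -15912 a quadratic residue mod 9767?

no

(-15912|9767)
  = -(15912|9767)    [9767 ≡ 3 mod 4 ⇒ (-1|9767) = -1]
  = -(6145|9767)    [15912 ≡ 6145 mod 9767]
  = -(9767|6145)    [QR: 6145 ≡ 1 mod 4, sign kept]
  = -(3622|6145)    [9767 ≡ 3622 mod 6145]
  = -(1811|6145)    [6145 ≡ 1 mod 8 ⇒ (2|6145) = +1]
  = -(6145|1811)    [QR: 6145 ≡ 1 mod 4, sign kept]
  = -(712|1811)    [6145 ≡ 712 mod 1811]
  = (89|1811)    [1811 ≡ 3 mod 8 ⇒ (2|1811)^3 = -1]
  = (1811|89)    [QR: 89 ≡ 1 mod 4, sign kept]
  = (31|89)    [1811 ≡ 31 mod 89]
  = (89|31)    [QR: 89 ≡ 1 mod 4, sign kept]
  = (27|31)    [89 ≡ 27 mod 31]
  = -(31|27)    [QR: both ≡ 3 mod 4, sign flips]
  = -(4|27)    [31 ≡ 4 mod 27]
  = -(1|27)    [27 ≡ 3 mod 8 ⇒ (2|27)^2 = +1]
  = -1    [(1|27) = 1]
The Legendre symbol is -1, so x^2 ≡ -15912 (mod 9767) has no solution.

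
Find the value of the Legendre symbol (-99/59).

1

Reduce the numerator: -99 ≡ 19 (mod 59), so (-99/59) = (19/59).
Both 19 ≡ 3 and 59 ≡ 3 (mod 4), so reciprocity gives (19/59) = -(59/19). Reduce: 59 ≡ 2 (mod 19). Now have -(2/19).
Factor out 2: 2 = 2. Since 19 ≡ 3 (mod 8), (2/19) = -1. Now have (1/19).
(1/19) = 1. Collecting the sign factors: 1.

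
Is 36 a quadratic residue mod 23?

yes

(36/23)
  = (13/23)    [36 ≡ 13 mod 23]
  = (23/13)    [QR: 13 ≡ 1 mod 4, sign kept]
  = (10/13)    [23 ≡ 10 mod 13]
  = -(5/13)    [13 ≡ 5 mod 8 ⇒ (2/13) = -1]
  = -(13/5)    [QR: 5 ≡ 1 mod 4, sign kept]
  = -(3/5)    [13 ≡ 3 mod 5]
  = -(5/3)    [QR: 5 ≡ 1 mod 4, sign kept]
  = -(2/3)    [5 ≡ 2 mod 3]
  = (1/3)    [3 ≡ 3 mod 8 ⇒ (2/3) = -1]
  = 1    [(1/3) = 1]
The Legendre symbol is 1, so x^2 ≡ 36 (mod 23) has solution.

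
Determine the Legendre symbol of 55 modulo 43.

-1

(55/43)
  = (12/43)    [55 ≡ 12 mod 43]
  = (3/43)    [43 ≡ 3 mod 8 ⇒ (2/43)^2 = +1]
  = -(43/3)    [QR: both ≡ 3 mod 4, sign flips]
  = -(1/3)    [43 ≡ 1 mod 3]
  = -1    [(1/3) = 1]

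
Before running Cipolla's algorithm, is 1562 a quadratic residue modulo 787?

yes

Reduce the numerator: 1562 ≡ 775 (mod 787), so (1562|787) = (775|787).
Both 775 ≡ 3 and 787 ≡ 3 (mod 4), so reciprocity gives (775|787) = -(787|775). Reduce: 787 ≡ 12 (mod 775). Now have -(12|775).
Factor out 2: 12 = 2^2·3. Since 775 ≡ 7 (mod 8), (2|775) = +1, and (2|775)^2 = +1. Now have -(3|775).
Both 3 ≡ 3 and 775 ≡ 3 (mod 4), so reciprocity gives (3|775) = -(775|3). Reduce: 775 ≡ 1 (mod 3). Now have (1|3).
(1|3) = 1. Collecting the sign factors: 1.
(1562|787) = 1, and 787 is prime, so 1562 is a quadratic residue mod 787.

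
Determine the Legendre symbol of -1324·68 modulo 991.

-1

By multiplicativity, (-1324·68/991) = (-1324/991)·(68/991).
First factor (-1324/991):
Reduce the numerator: -1324 ≡ 658 (mod 991), so (-1324/991) = (658/991).
Factor out 2: 658 = 2·329. Since 991 ≡ 7 (mod 8), (2/991) = +1. Now have (329/991).
329 ≡ 1 (mod 4), so quadratic reciprocity gives (329/991) = (991/329). Reduce: 991 ≡ 4 (mod 329). Now have (4/329).
Factor out 2: 4 = 2^2. Since 329 ≡ 1 (mod 8), (2/329) = +1, and (2/329)^2 = +1. Now have (1/329).
(1/329) = 1. Collecting the sign factors: 1.
Second factor (68/991):
Factor out 2: 68 = 2^2·17. Since 991 ≡ 7 (mod 8), (2/991) = +1, and (2/991)^2 = +1. Now have (17/991).
17 ≡ 1 (mod 4), so quadratic reciprocity gives (17/991) = (991/17). Reduce: 991 ≡ 5 (mod 17). Now have (5/17).
5 ≡ 1 (mod 4), so quadratic reciprocity gives (5/17) = (17/5). Reduce: 17 ≡ 2 (mod 5). Now have (2/5).
Factor out 2: 2 = 2. Since 5 ≡ 5 (mod 8), (2/5) = -1. Now have -(1/5).
(1/5) = 1. Collecting the sign factors: -1.
Product: (1)·(-1) = -1.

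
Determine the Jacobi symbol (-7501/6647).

(-7501/6647)
  = -(7501/6647)    [6647 ≡ 3 mod 4 ⇒ (-1/6647) = -1]
  = -(854/6647)    [7501 ≡ 854 mod 6647]
  = -(427/6647)    [6647 ≡ 7 mod 8 ⇒ (2/6647) = +1]
  = (6647/427)    [QR: both ≡ 3 mod 4, sign flips]
  = (242/427)    [6647 ≡ 242 mod 427]
  = -(121/427)    [427 ≡ 3 mod 8 ⇒ (2/427) = -1]
  = -(427/121)    [QR: 121 ≡ 1 mod 4, sign kept]
  = -(64/121)    [427 ≡ 64 mod 121]
  = -(1/121)    [121 ≡ 1 mod 8 ⇒ (2/121)^6 = +1]
  = -1    [(1/121) = 1]

-1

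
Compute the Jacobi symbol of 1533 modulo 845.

Reduce the numerator: 1533 ≡ 688 (mod 845), so (1533 / 845) = (688 / 845).
Factor out 2: 688 = 2^4·43. Since 845 ≡ 5 (mod 8), (2 / 845) = -1, and (2 / 845)^4 = +1. Now have (43 / 845).
845 ≡ 1 (mod 4), so quadratic reciprocity gives (43 / 845) = (845 / 43). Reduce: 845 ≡ 28 (mod 43). Now have (28 / 43).
Factor out 2: 28 = 2^2·7. Since 43 ≡ 3 (mod 8), (2 / 43) = -1, and (2 / 43)^2 = +1. Now have (7 / 43).
Both 7 ≡ 3 and 43 ≡ 3 (mod 4), so reciprocity gives (7 / 43) = -(43 / 7). Reduce: 43 ≡ 1 (mod 7). Now have -(1 / 7).
(1 / 7) = 1. Collecting the sign factors: -1.

-1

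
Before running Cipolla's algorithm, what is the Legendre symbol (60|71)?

1

Factor out 2: 60 = 2^2·15. Since 71 ≡ 7 (mod 8), (2|71) = +1, and (2|71)^2 = +1. Now have (15|71).
Both 15 ≡ 3 and 71 ≡ 3 (mod 4), so reciprocity gives (15|71) = -(71|15). Reduce: 71 ≡ 11 (mod 15). Now have -(11|15).
Both 11 ≡ 3 and 15 ≡ 3 (mod 4), so reciprocity gives (11|15) = -(15|11). Reduce: 15 ≡ 4 (mod 11). Now have (4|11).
Factor out 2: 4 = 2^2. Since 11 ≡ 3 (mod 8), (2|11) = -1, and (2|11)^2 = +1. Now have (1|11).
(1|11) = 1. Collecting the sign factors: 1.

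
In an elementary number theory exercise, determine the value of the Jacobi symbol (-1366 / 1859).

Pull out -1: (-1366 / 1859) = (-1 / 1859)·(1366 / 1859). Since 1859 ≡ 3 (mod 4), (-1 / 1859) = -1. Now have -(1366 / 1859).
Factor out 2: 1366 = 2·683. Since 1859 ≡ 3 (mod 8), (2 / 1859) = -1. Now have (683 / 1859).
Both 683 ≡ 3 and 1859 ≡ 3 (mod 4), so reciprocity gives (683 / 1859) = -(1859 / 683). Reduce: 1859 ≡ 493 (mod 683). Now have -(493 / 683).
493 ≡ 1 (mod 4), so quadratic reciprocity gives (493 / 683) = (683 / 493). Reduce: 683 ≡ 190 (mod 493). Now have -(190 / 493).
Factor out 2: 190 = 2·95. Since 493 ≡ 5 (mod 8), (2 / 493) = -1. Now have (95 / 493).
493 ≡ 1 (mod 4), so quadratic reciprocity gives (95 / 493) = (493 / 95). Reduce: 493 ≡ 18 (mod 95). Now have (18 / 95).
Factor out 2: 18 = 2·9. Since 95 ≡ 7 (mod 8), (2 / 95) = +1. Now have (9 / 95).
9 ≡ 1 (mod 4), so quadratic reciprocity gives (9 / 95) = (95 / 9). Reduce: 95 ≡ 5 (mod 9). Now have (5 / 9).
5 ≡ 1 (mod 4), so quadratic reciprocity gives (5 / 9) = (9 / 5). Reduce: 9 ≡ 4 (mod 5). Now have (4 / 5).
Factor out 2: 4 = 2^2. Since 5 ≡ 5 (mod 8), (2 / 5) = -1, and (2 / 5)^2 = +1. Now have (1 / 5).
(1 / 5) = 1. Collecting the sign factors: 1.

1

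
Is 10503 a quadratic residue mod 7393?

no

(10503/7393)
  = (3110/7393)    [10503 ≡ 3110 mod 7393]
  = (1555/7393)    [7393 ≡ 1 mod 8 ⇒ (2/7393) = +1]
  = (7393/1555)    [QR: 7393 ≡ 1 mod 4, sign kept]
  = (1173/1555)    [7393 ≡ 1173 mod 1555]
  = (1555/1173)    [QR: 1173 ≡ 1 mod 4, sign kept]
  = (382/1173)    [1555 ≡ 382 mod 1173]
  = -(191/1173)    [1173 ≡ 5 mod 8 ⇒ (2/1173) = -1]
  = -(1173/191)    [QR: 1173 ≡ 1 mod 4, sign kept]
  = -(27/191)    [1173 ≡ 27 mod 191]
  = (191/27)    [QR: both ≡ 3 mod 4, sign flips]
  = (2/27)    [191 ≡ 2 mod 27]
  = -(1/27)    [27 ≡ 3 mod 8 ⇒ (2/27) = -1]
  = -1    [(1/27) = 1]
The Legendre symbol is -1, so x^2 ≡ 10503 (mod 7393) has no solution.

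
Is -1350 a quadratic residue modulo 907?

no

Pull out -1: (-1350/907) = (-1/907)·(1350/907). Since 907 ≡ 3 (mod 4), (-1/907) = -1. Now have -(1350/907).
Reduce the numerator: 1350 ≡ 443 (mod 907), so (1350/907) = (443/907).
Both 443 ≡ 3 and 907 ≡ 3 (mod 4), so reciprocity gives (443/907) = -(907/443). Reduce: 907 ≡ 21 (mod 443). Now have (21/443).
21 ≡ 1 (mod 4), so quadratic reciprocity gives (21/443) = (443/21). Reduce: 443 ≡ 2 (mod 21). Now have (2/21).
Factor out 2: 2 = 2. Since 21 ≡ 5 (mod 8), (2/21) = -1. Now have -(1/21).
(1/21) = 1. Collecting the sign factors: -1.
(-1350/907) = -1, and 907 is prime, so -1350 is not a quadratic residue mod 907.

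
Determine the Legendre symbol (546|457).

-1

(546|457)
  = (89|457)    [546 ≡ 89 mod 457]
  = (457|89)    [QR: 89 ≡ 1 mod 4, sign kept]
  = (12|89)    [457 ≡ 12 mod 89]
  = (3|89)    [89 ≡ 1 mod 8 ⇒ (2|89)^2 = +1]
  = (89|3)    [QR: 89 ≡ 1 mod 4, sign kept]
  = (2|3)    [89 ≡ 2 mod 3]
  = -(1|3)    [3 ≡ 3 mod 8 ⇒ (2|3) = -1]
  = -1    [(1|3) = 1]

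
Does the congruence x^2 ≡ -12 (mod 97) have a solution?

yes

Reduce the numerator: -12 ≡ 85 (mod 97), so (-12/97) = (85/97).
85 ≡ 1 (mod 4), so quadratic reciprocity gives (85/97) = (97/85). Reduce: 97 ≡ 12 (mod 85). Now have (12/85).
Factor out 2: 12 = 2^2·3. Since 85 ≡ 5 (mod 8), (2/85) = -1, and (2/85)^2 = +1. Now have (3/85).
85 ≡ 1 (mod 4), so quadratic reciprocity gives (3/85) = (85/3). Reduce: 85 ≡ 1 (mod 3). Now have (1/3).
(1/3) = 1. Collecting the sign factors: 1.
(-12/97) = 1, and 97 is prime, so -12 is a quadratic residue mod 97.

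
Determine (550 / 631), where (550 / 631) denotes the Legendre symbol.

-1

Factor out 2: 550 = 2·275. Since 631 ≡ 7 (mod 8), (2 / 631) = +1. Now have (275 / 631).
Both 275 ≡ 3 and 631 ≡ 3 (mod 4), so reciprocity gives (275 / 631) = -(631 / 275). Reduce: 631 ≡ 81 (mod 275). Now have -(81 / 275).
81 ≡ 1 (mod 4), so quadratic reciprocity gives (81 / 275) = (275 / 81). Reduce: 275 ≡ 32 (mod 81). Now have -(32 / 81).
Factor out 2: 32 = 2^5. Since 81 ≡ 1 (mod 8), (2 / 81) = +1, and (2 / 81)^5 = +1. Now have -(1 / 81).
(1 / 81) = 1. Collecting the sign factors: -1.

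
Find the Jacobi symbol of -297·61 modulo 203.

1

By multiplicativity, (-297·61/203) = (-297/203)·(61/203).
First factor (-297/203):
Pull out -1: (-297/203) = (-1/203)·(297/203). Since 203 ≡ 3 (mod 4), (-1/203) = -1. Now have -(297/203).
Reduce the numerator: 297 ≡ 94 (mod 203), so (297/203) = (94/203).
Factor out 2: 94 = 2·47. Since 203 ≡ 3 (mod 8), (2/203) = -1. Now have (47/203).
Both 47 ≡ 3 and 203 ≡ 3 (mod 4), so reciprocity gives (47/203) = -(203/47). Reduce: 203 ≡ 15 (mod 47). Now have -(15/47).
Both 15 ≡ 3 and 47 ≡ 3 (mod 4), so reciprocity gives (15/47) = -(47/15). Reduce: 47 ≡ 2 (mod 15). Now have (2/15).
Factor out 2: 2 = 2. Since 15 ≡ 7 (mod 8), (2/15) = +1. Now have (1/15).
(1/15) = 1. Collecting the sign factors: 1.
Second factor (61/203):
61 ≡ 1 (mod 4), so quadratic reciprocity gives (61/203) = (203/61). Reduce: 203 ≡ 20 (mod 61). Now have (20/61).
Factor out 2: 20 = 2^2·5. Since 61 ≡ 5 (mod 8), (2/61) = -1, and (2/61)^2 = +1. Now have (5/61).
5 ≡ 1 (mod 4), so quadratic reciprocity gives (5/61) = (61/5). Reduce: 61 ≡ 1 (mod 5). Now have (1/5).
(1/5) = 1. Collecting the sign factors: 1.
Product: (1)·(1) = 1.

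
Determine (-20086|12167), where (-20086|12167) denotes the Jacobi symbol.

1

Reduce the numerator: -20086 ≡ 4248 (mod 12167), so (-20086|12167) = (4248|12167).
Factor out 2: 4248 = 2^3·531. Since 12167 ≡ 7 (mod 8), (2|12167) = +1, and (2|12167)^3 = +1. Now have (531|12167).
Both 531 ≡ 3 and 12167 ≡ 3 (mod 4), so reciprocity gives (531|12167) = -(12167|531). Reduce: 12167 ≡ 485 (mod 531). Now have -(485|531).
485 ≡ 1 (mod 4), so quadratic reciprocity gives (485|531) = (531|485). Reduce: 531 ≡ 46 (mod 485). Now have -(46|485).
Factor out 2: 46 = 2·23. Since 485 ≡ 5 (mod 8), (2|485) = -1. Now have (23|485).
485 ≡ 1 (mod 4), so quadratic reciprocity gives (23|485) = (485|23). Reduce: 485 ≡ 2 (mod 23). Now have (2|23).
Factor out 2: 2 = 2. Since 23 ≡ 7 (mod 8), (2|23) = +1. Now have (1|23).
(1|23) = 1. Collecting the sign factors: 1.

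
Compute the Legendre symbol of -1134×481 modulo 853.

By multiplicativity, (-1134·481/853) = (-1134/853)·(481/853).
First factor (-1134/853):
(-1134/853)
  = (572/853)    [-1134 ≡ 572 mod 853]
  = (143/853)    [853 ≡ 5 mod 8 ⇒ (2/853)^2 = +1]
  = (853/143)    [QR: 853 ≡ 1 mod 4, sign kept]
  = (138/143)    [853 ≡ 138 mod 143]
  = (69/143)    [143 ≡ 7 mod 8 ⇒ (2/143) = +1]
  = (143/69)    [QR: 69 ≡ 1 mod 4, sign kept]
  = (5/69)    [143 ≡ 5 mod 69]
  = (69/5)    [QR: 5 ≡ 1 mod 4, sign kept]
  = (4/5)    [69 ≡ 4 mod 5]
  = (1/5)    [5 ≡ 5 mod 8 ⇒ (2/5)^2 = +1]
  = 1    [(1/5) = 1]
Second factor (481/853):
(481/853)
  = (853/481)    [QR: 481 ≡ 1 mod 4, sign kept]
  = (372/481)    [853 ≡ 372 mod 481]
  = (93/481)    [481 ≡ 1 mod 8 ⇒ (2/481)^2 = +1]
  = (481/93)    [QR: 93 ≡ 1 mod 4, sign kept]
  = (16/93)    [481 ≡ 16 mod 93]
  = (1/93)    [93 ≡ 5 mod 8 ⇒ (2/93)^4 = +1]
  = 1    [(1/93) = 1]
Product: (1)·(1) = 1.

1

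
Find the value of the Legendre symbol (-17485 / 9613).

Reduce the numerator: -17485 ≡ 1741 (mod 9613), so (-17485 / 9613) = (1741 / 9613).
1741 ≡ 1 (mod 4), so quadratic reciprocity gives (1741 / 9613) = (9613 / 1741). Reduce: 9613 ≡ 908 (mod 1741). Now have (908 / 1741).
Factor out 2: 908 = 2^2·227. Since 1741 ≡ 5 (mod 8), (2 / 1741) = -1, and (2 / 1741)^2 = +1. Now have (227 / 1741).
1741 ≡ 1 (mod 4), so quadratic reciprocity gives (227 / 1741) = (1741 / 227). Reduce: 1741 ≡ 152 (mod 227). Now have (152 / 227).
Factor out 2: 152 = 2^3·19. Since 227 ≡ 3 (mod 8), (2 / 227) = -1, and (2 / 227)^3 = -1. Now have -(19 / 227).
Both 19 ≡ 3 and 227 ≡ 3 (mod 4), so reciprocity gives (19 / 227) = -(227 / 19). Reduce: 227 ≡ 18 (mod 19). Now have (18 / 19).
Factor out 2: 18 = 2·9. Since 19 ≡ 3 (mod 8), (2 / 19) = -1. Now have -(9 / 19).
9 ≡ 1 (mod 4), so quadratic reciprocity gives (9 / 19) = (19 / 9). Reduce: 19 ≡ 1 (mod 9). Now have -(1 / 9).
(1 / 9) = 1. Collecting the sign factors: -1.

-1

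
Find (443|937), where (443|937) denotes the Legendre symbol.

1

937 ≡ 1 (mod 4), so quadratic reciprocity gives (443|937) = (937|443). Reduce: 937 ≡ 51 (mod 443). Now have (51|443).
Both 51 ≡ 3 and 443 ≡ 3 (mod 4), so reciprocity gives (51|443) = -(443|51). Reduce: 443 ≡ 35 (mod 51). Now have -(35|51).
Both 35 ≡ 3 and 51 ≡ 3 (mod 4), so reciprocity gives (35|51) = -(51|35). Reduce: 51 ≡ 16 (mod 35). Now have (16|35).
Factor out 2: 16 = 2^4. Since 35 ≡ 3 (mod 8), (2|35) = -1, and (2|35)^4 = +1. Now have (1|35).
(1|35) = 1. Collecting the sign factors: 1.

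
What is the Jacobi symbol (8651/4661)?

(8651/4661)
  = (3990/4661)    [8651 ≡ 3990 mod 4661]
  = -(1995/4661)    [4661 ≡ 5 mod 8 ⇒ (2/4661) = -1]
  = -(4661/1995)    [QR: 4661 ≡ 1 mod 4, sign kept]
  = -(671/1995)    [4661 ≡ 671 mod 1995]
  = (1995/671)    [QR: both ≡ 3 mod 4, sign flips]
  = (653/671)    [1995 ≡ 653 mod 671]
  = (671/653)    [QR: 653 ≡ 1 mod 4, sign kept]
  = (18/653)    [671 ≡ 18 mod 653]
  = -(9/653)    [653 ≡ 5 mod 8 ⇒ (2/653) = -1]
  = -(653/9)    [QR: 9 ≡ 1 mod 4, sign kept]
  = -(5/9)    [653 ≡ 5 mod 9]
  = -(9/5)    [QR: 5 ≡ 1 mod 4, sign kept]
  = -(4/5)    [9 ≡ 4 mod 5]
  = -(1/5)    [5 ≡ 5 mod 8 ⇒ (2/5)^2 = +1]
  = -1    [(1/5) = 1]

-1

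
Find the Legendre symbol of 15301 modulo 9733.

Reduce the numerator: 15301 ≡ 5568 (mod 9733), so (15301|9733) = (5568|9733).
Factor out 2: 5568 = 2^6·87. Since 9733 ≡ 5 (mod 8), (2|9733) = -1, and (2|9733)^6 = +1. Now have (87|9733).
9733 ≡ 1 (mod 4), so quadratic reciprocity gives (87|9733) = (9733|87). Reduce: 9733 ≡ 76 (mod 87). Now have (76|87).
Factor out 2: 76 = 2^2·19. Since 87 ≡ 7 (mod 8), (2|87) = +1, and (2|87)^2 = +1. Now have (19|87).
Both 19 ≡ 3 and 87 ≡ 3 (mod 4), so reciprocity gives (19|87) = -(87|19). Reduce: 87 ≡ 11 (mod 19). Now have -(11|19).
Both 11 ≡ 3 and 19 ≡ 3 (mod 4), so reciprocity gives (11|19) = -(19|11). Reduce: 19 ≡ 8 (mod 11). Now have (8|11).
Factor out 2: 8 = 2^3. Since 11 ≡ 3 (mod 8), (2|11) = -1, and (2|11)^3 = -1. Now have -(1|11).
(1|11) = 1. Collecting the sign factors: -1.

-1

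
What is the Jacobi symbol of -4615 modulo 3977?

Reduce the numerator: -4615 ≡ 3339 (mod 3977), so (-4615 / 3977) = (3339 / 3977).
3977 ≡ 1 (mod 4), so quadratic reciprocity gives (3339 / 3977) = (3977 / 3339). Reduce: 3977 ≡ 638 (mod 3339). Now have (638 / 3339).
Factor out 2: 638 = 2·319. Since 3339 ≡ 3 (mod 8), (2 / 3339) = -1. Now have -(319 / 3339).
Both 319 ≡ 3 and 3339 ≡ 3 (mod 4), so reciprocity gives (319 / 3339) = -(3339 / 319). Reduce: 3339 ≡ 149 (mod 319). Now have (149 / 319).
149 ≡ 1 (mod 4), so quadratic reciprocity gives (149 / 319) = (319 / 149). Reduce: 319 ≡ 21 (mod 149). Now have (21 / 149).
21 ≡ 1 (mod 4), so quadratic reciprocity gives (21 / 149) = (149 / 21). Reduce: 149 ≡ 2 (mod 21). Now have (2 / 21).
Factor out 2: 2 = 2. Since 21 ≡ 5 (mod 8), (2 / 21) = -1. Now have -(1 / 21).
(1 / 21) = 1. Collecting the sign factors: -1.

-1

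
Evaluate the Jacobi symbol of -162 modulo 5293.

-1

Reduce the numerator: -162 ≡ 5131 (mod 5293), so (-162 / 5293) = (5131 / 5293).
5293 ≡ 1 (mod 4), so quadratic reciprocity gives (5131 / 5293) = (5293 / 5131). Reduce: 5293 ≡ 162 (mod 5131). Now have (162 / 5131).
Factor out 2: 162 = 2·81. Since 5131 ≡ 3 (mod 8), (2 / 5131) = -1. Now have -(81 / 5131).
81 ≡ 1 (mod 4), so quadratic reciprocity gives (81 / 5131) = (5131 / 81). Reduce: 5131 ≡ 28 (mod 81). Now have -(28 / 81).
Factor out 2: 28 = 2^2·7. Since 81 ≡ 1 (mod 8), (2 / 81) = +1, and (2 / 81)^2 = +1. Now have -(7 / 81).
81 ≡ 1 (mod 4), so quadratic reciprocity gives (7 / 81) = (81 / 7). Reduce: 81 ≡ 4 (mod 7). Now have -(4 / 7).
Factor out 2: 4 = 2^2. Since 7 ≡ 7 (mod 8), (2 / 7) = +1, and (2 / 7)^2 = +1. Now have -(1 / 7).
(1 / 7) = 1. Collecting the sign factors: -1.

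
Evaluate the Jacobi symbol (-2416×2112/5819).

0

By multiplicativity, (-2416·2112/5819) = (-2416/5819)·(2112/5819).
First factor (-2416/5819):
Pull out -1: (-2416/5819) = (-1/5819)·(2416/5819). Since 5819 ≡ 3 (mod 4), (-1/5819) = -1. Now have -(2416/5819).
Factor out 2: 2416 = 2^4·151. Since 5819 ≡ 3 (mod 8), (2/5819) = -1, and (2/5819)^4 = +1. Now have -(151/5819).
Both 151 ≡ 3 and 5819 ≡ 3 (mod 4), so reciprocity gives (151/5819) = -(5819/151). Reduce: 5819 ≡ 81 (mod 151). Now have (81/151).
81 ≡ 1 (mod 4), so quadratic reciprocity gives (81/151) = (151/81). Reduce: 151 ≡ 70 (mod 81). Now have (70/81).
Factor out 2: 70 = 2·35. Since 81 ≡ 1 (mod 8), (2/81) = +1. Now have (35/81).
81 ≡ 1 (mod 4), so quadratic reciprocity gives (35/81) = (81/35). Reduce: 81 ≡ 11 (mod 35). Now have (11/35).
Both 11 ≡ 3 and 35 ≡ 3 (mod 4), so reciprocity gives (11/35) = -(35/11). Reduce: 35 ≡ 2 (mod 11). Now have -(2/11).
Factor out 2: 2 = 2. Since 11 ≡ 3 (mod 8), (2/11) = -1. Now have (1/11).
(1/11) = 1. Collecting the sign factors: 1.
Second factor (2112/5819):
Factor out 2: 2112 = 2^6·33. Since 5819 ≡ 3 (mod 8), (2/5819) = -1, and (2/5819)^6 = +1. Now have (33/5819).
33 ≡ 1 (mod 4), so quadratic reciprocity gives (33/5819) = (5819/33). Reduce: 5819 ≡ 11 (mod 33). Now have (11/33).
33 ≡ 1 (mod 4), so quadratic reciprocity gives (11/33) = (33/11). Reduce: 33 ≡ 0 (mod 11). Now have (0/11).
The numerator is now 0 with denominator 11 > 1: the symbol is 0.
Product: (1)·(0) = 0.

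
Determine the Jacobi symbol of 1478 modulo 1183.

Reduce the numerator: 1478 ≡ 295 (mod 1183), so (1478|1183) = (295|1183).
Both 295 ≡ 3 and 1183 ≡ 3 (mod 4), so reciprocity gives (295|1183) = -(1183|295). Reduce: 1183 ≡ 3 (mod 295). Now have -(3|295).
Both 3 ≡ 3 and 295 ≡ 3 (mod 4), so reciprocity gives (3|295) = -(295|3). Reduce: 295 ≡ 1 (mod 3). Now have (1|3).
(1|3) = 1. Collecting the sign factors: 1.

1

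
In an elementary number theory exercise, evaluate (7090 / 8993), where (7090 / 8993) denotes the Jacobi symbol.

Factor out 2: 7090 = 2·3545. Since 8993 ≡ 1 (mod 8), (2 / 8993) = +1. Now have (3545 / 8993).
3545 ≡ 1 (mod 4), so quadratic reciprocity gives (3545 / 8993) = (8993 / 3545). Reduce: 8993 ≡ 1903 (mod 3545). Now have (1903 / 3545).
3545 ≡ 1 (mod 4), so quadratic reciprocity gives (1903 / 3545) = (3545 / 1903). Reduce: 3545 ≡ 1642 (mod 1903). Now have (1642 / 1903).
Factor out 2: 1642 = 2·821. Since 1903 ≡ 7 (mod 8), (2 / 1903) = +1. Now have (821 / 1903).
821 ≡ 1 (mod 4), so quadratic reciprocity gives (821 / 1903) = (1903 / 821). Reduce: 1903 ≡ 261 (mod 821). Now have (261 / 821).
261 ≡ 1 (mod 4), so quadratic reciprocity gives (261 / 821) = (821 / 261). Reduce: 821 ≡ 38 (mod 261). Now have (38 / 261).
Factor out 2: 38 = 2·19. Since 261 ≡ 5 (mod 8), (2 / 261) = -1. Now have -(19 / 261).
261 ≡ 1 (mod 4), so quadratic reciprocity gives (19 / 261) = (261 / 19). Reduce: 261 ≡ 14 (mod 19). Now have -(14 / 19).
Factor out 2: 14 = 2·7. Since 19 ≡ 3 (mod 8), (2 / 19) = -1. Now have (7 / 19).
Both 7 ≡ 3 and 19 ≡ 3 (mod 4), so reciprocity gives (7 / 19) = -(19 / 7). Reduce: 19 ≡ 5 (mod 7). Now have -(5 / 7).
5 ≡ 1 (mod 4), so quadratic reciprocity gives (5 / 7) = (7 / 5). Reduce: 7 ≡ 2 (mod 5). Now have -(2 / 5).
Factor out 2: 2 = 2. Since 5 ≡ 5 (mod 8), (2 / 5) = -1. Now have (1 / 5).
(1 / 5) = 1. Collecting the sign factors: 1.

1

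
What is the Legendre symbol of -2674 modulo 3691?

-1

(-2674/3691)
  = (1017/3691)    [-2674 ≡ 1017 mod 3691]
  = (3691/1017)    [QR: 1017 ≡ 1 mod 4, sign kept]
  = (640/1017)    [3691 ≡ 640 mod 1017]
  = (5/1017)    [1017 ≡ 1 mod 8 ⇒ (2/1017)^7 = +1]
  = (1017/5)    [QR: 5 ≡ 1 mod 4, sign kept]
  = (2/5)    [1017 ≡ 2 mod 5]
  = -(1/5)    [5 ≡ 5 mod 8 ⇒ (2/5) = -1]
  = -1    [(1/5) = 1]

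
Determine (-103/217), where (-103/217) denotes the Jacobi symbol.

-1

(-103/217)
  = (114/217)    [-103 ≡ 114 mod 217]
  = (57/217)    [217 ≡ 1 mod 8 ⇒ (2/217) = +1]
  = (217/57)    [QR: 57 ≡ 1 mod 4, sign kept]
  = (46/57)    [217 ≡ 46 mod 57]
  = (23/57)    [57 ≡ 1 mod 8 ⇒ (2/57) = +1]
  = (57/23)    [QR: 57 ≡ 1 mod 4, sign kept]
  = (11/23)    [57 ≡ 11 mod 23]
  = -(23/11)    [QR: both ≡ 3 mod 4, sign flips]
  = -(1/11)    [23 ≡ 1 mod 11]
  = -1    [(1/11) = 1]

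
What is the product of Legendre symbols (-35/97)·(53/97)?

By multiplicativity, (-35·53/97) = (-35/97)·(53/97).
First factor (-35/97):
Pull out -1: (-35/97) = (-1/97)·(35/97). Since 97 ≡ 1 (mod 4), (-1/97) = +1. Now have (35/97).
97 ≡ 1 (mod 4), so quadratic reciprocity gives (35/97) = (97/35). Reduce: 97 ≡ 27 (mod 35). Now have (27/35).
Both 27 ≡ 3 and 35 ≡ 3 (mod 4), so reciprocity gives (27/35) = -(35/27). Reduce: 35 ≡ 8 (mod 27). Now have -(8/27).
Factor out 2: 8 = 2^3. Since 27 ≡ 3 (mod 8), (2/27) = -1, and (2/27)^3 = -1. Now have (1/27).
(1/27) = 1. Collecting the sign factors: 1.
Second factor (53/97):
53 ≡ 1 (mod 4), so quadratic reciprocity gives (53/97) = (97/53). Reduce: 97 ≡ 44 (mod 53). Now have (44/53).
Factor out 2: 44 = 2^2·11. Since 53 ≡ 5 (mod 8), (2/53) = -1, and (2/53)^2 = +1. Now have (11/53).
53 ≡ 1 (mod 4), so quadratic reciprocity gives (11/53) = (53/11). Reduce: 53 ≡ 9 (mod 11). Now have (9/11).
9 ≡ 1 (mod 4), so quadratic reciprocity gives (9/11) = (11/9). Reduce: 11 ≡ 2 (mod 9). Now have (2/9).
Factor out 2: 2 = 2. Since 9 ≡ 1 (mod 8), (2/9) = +1. Now have (1/9).
(1/9) = 1. Collecting the sign factors: 1.
Product: (1)·(1) = 1.

1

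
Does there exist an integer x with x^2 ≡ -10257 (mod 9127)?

yes

Pull out -1: (-10257/9127) = (-1/9127)·(10257/9127). Since 9127 ≡ 3 (mod 4), (-1/9127) = -1. Now have -(10257/9127).
Reduce the numerator: 10257 ≡ 1130 (mod 9127), so (10257/9127) = (1130/9127).
Factor out 2: 1130 = 2·565. Since 9127 ≡ 7 (mod 8), (2/9127) = +1. Now have -(565/9127).
565 ≡ 1 (mod 4), so quadratic reciprocity gives (565/9127) = (9127/565). Reduce: 9127 ≡ 87 (mod 565). Now have -(87/565).
565 ≡ 1 (mod 4), so quadratic reciprocity gives (87/565) = (565/87). Reduce: 565 ≡ 43 (mod 87). Now have -(43/87).
Both 43 ≡ 3 and 87 ≡ 3 (mod 4), so reciprocity gives (43/87) = -(87/43). Reduce: 87 ≡ 1 (mod 43). Now have (1/43).
(1/43) = 1. Collecting the sign factors: 1.
The Legendre symbol is 1, so x^2 ≡ -10257 (mod 9127) has solution.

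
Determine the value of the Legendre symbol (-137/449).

1

(-137/449)
  = (137/449)    [449 ≡ 1 mod 4 ⇒ (-1/449) = +1]
  = (449/137)    [QR: 137 ≡ 1 mod 4, sign kept]
  = (38/137)    [449 ≡ 38 mod 137]
  = (19/137)    [137 ≡ 1 mod 8 ⇒ (2/137) = +1]
  = (137/19)    [QR: 137 ≡ 1 mod 4, sign kept]
  = (4/19)    [137 ≡ 4 mod 19]
  = (1/19)    [19 ≡ 3 mod 8 ⇒ (2/19)^2 = +1]
  = 1    [(1/19) = 1]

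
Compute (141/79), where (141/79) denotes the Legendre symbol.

1

(141/79)
  = (62/79)    [141 ≡ 62 mod 79]
  = (31/79)    [79 ≡ 7 mod 8 ⇒ (2/79) = +1]
  = -(79/31)    [QR: both ≡ 3 mod 4, sign flips]
  = -(17/31)    [79 ≡ 17 mod 31]
  = -(31/17)    [QR: 17 ≡ 1 mod 4, sign kept]
  = -(14/17)    [31 ≡ 14 mod 17]
  = -(7/17)    [17 ≡ 1 mod 8 ⇒ (2/17) = +1]
  = -(17/7)    [QR: 17 ≡ 1 mod 4, sign kept]
  = -(3/7)    [17 ≡ 3 mod 7]
  = (7/3)    [QR: both ≡ 3 mod 4, sign flips]
  = (1/3)    [7 ≡ 1 mod 3]
  = 1    [(1/3) = 1]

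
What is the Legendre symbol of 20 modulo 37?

-1

Factor out 2: 20 = 2^2·5. Since 37 ≡ 5 (mod 8), (2 / 37) = -1, and (2 / 37)^2 = +1. Now have (5 / 37).
5 ≡ 1 (mod 4), so quadratic reciprocity gives (5 / 37) = (37 / 5). Reduce: 37 ≡ 2 (mod 5). Now have (2 / 5).
Factor out 2: 2 = 2. Since 5 ≡ 5 (mod 8), (2 / 5) = -1. Now have -(1 / 5).
(1 / 5) = 1. Collecting the sign factors: -1.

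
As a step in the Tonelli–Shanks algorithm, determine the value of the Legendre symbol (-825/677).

Pull out -1: (-825/677) = (-1/677)·(825/677). Since 677 ≡ 1 (mod 4), (-1/677) = +1. Now have (825/677).
Reduce the numerator: 825 ≡ 148 (mod 677), so (825/677) = (148/677).
Factor out 2: 148 = 2^2·37. Since 677 ≡ 5 (mod 8), (2/677) = -1, and (2/677)^2 = +1. Now have (37/677).
37 ≡ 1 (mod 4), so quadratic reciprocity gives (37/677) = (677/37). Reduce: 677 ≡ 11 (mod 37). Now have (11/37).
37 ≡ 1 (mod 4), so quadratic reciprocity gives (11/37) = (37/11). Reduce: 37 ≡ 4 (mod 11). Now have (4/11).
Factor out 2: 4 = 2^2. Since 11 ≡ 3 (mod 8), (2/11) = -1, and (2/11)^2 = +1. Now have (1/11).
(1/11) = 1. Collecting the sign factors: 1.

1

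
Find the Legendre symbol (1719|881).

Reduce the numerator: 1719 ≡ 838 (mod 881), so (1719|881) = (838|881).
Factor out 2: 838 = 2·419. Since 881 ≡ 1 (mod 8), (2|881) = +1. Now have (419|881).
881 ≡ 1 (mod 4), so quadratic reciprocity gives (419|881) = (881|419). Reduce: 881 ≡ 43 (mod 419). Now have (43|419).
Both 43 ≡ 3 and 419 ≡ 3 (mod 4), so reciprocity gives (43|419) = -(419|43). Reduce: 419 ≡ 32 (mod 43). Now have -(32|43).
Factor out 2: 32 = 2^5. Since 43 ≡ 3 (mod 8), (2|43) = -1, and (2|43)^5 = -1. Now have (1|43).
(1|43) = 1. Collecting the sign factors: 1.

1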